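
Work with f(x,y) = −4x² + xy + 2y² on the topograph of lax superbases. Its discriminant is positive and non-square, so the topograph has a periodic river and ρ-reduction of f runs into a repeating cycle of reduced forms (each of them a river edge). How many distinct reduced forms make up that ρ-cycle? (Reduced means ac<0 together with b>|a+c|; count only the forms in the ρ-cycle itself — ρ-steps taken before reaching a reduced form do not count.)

D = 33, ⌊√D⌋ = 5
descent: ρ → (2,3,-3)  [lands on river]
river: ρ → (-3,3,2)
river: ρ → (2,5,-1)
river: ρ → (-1,5,2)
ρ-cycle length = 4 (tail of 1 descent step not counted)

4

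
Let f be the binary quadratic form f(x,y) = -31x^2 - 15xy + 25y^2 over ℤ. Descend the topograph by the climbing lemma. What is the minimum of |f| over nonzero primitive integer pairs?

descent: ρ → (25,15,-31)  [lands on river]
river: ρ → (-31,47,9)
river: ρ → (9,43,-41)
river: ρ → (-41,39,11)
river: ρ → (11,49,-21)
river: ρ → (-21,35,25)
closes: descent 1, river 6
min |a| on river = 9

9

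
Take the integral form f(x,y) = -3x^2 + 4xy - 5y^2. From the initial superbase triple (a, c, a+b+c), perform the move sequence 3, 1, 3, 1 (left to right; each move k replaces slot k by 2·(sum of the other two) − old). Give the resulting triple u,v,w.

start (-3,-5,-4) = (f(1,0),f(0,1),f(1,1))
replace slot 3: 2·((-3)+(-5)) − (-4) = -12 → (-3,-5,-12)
replace slot 1: 2·((-5)+(-12)) − (-3) = -31 → (-31,-5,-12)
replace slot 3: 2·((-31)+(-5)) − (-12) = -60 → (-31,-5,-60)
replace slot 1: 2·((-5)+(-60)) − (-31) = -99 → (-99,-5,-60)

-99,-5,-60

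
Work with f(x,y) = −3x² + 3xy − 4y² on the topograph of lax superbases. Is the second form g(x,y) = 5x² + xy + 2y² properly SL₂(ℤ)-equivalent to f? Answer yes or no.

D₁ = -39, D₂ = -39
f is negative-definite; reduce −f:
−f: translate: b→3 (≡-3 mod 6), so (3,-3,4)→(3,3,4)
−f: reduced (well bottom): (3,3,4) with a≤c, −a<b≤a
flip sign back: reduced form of f is (-3,-3,-4)
g: flip: (5,1,2)→(2,-1,5)
g: reduced (well bottom): (2,-1,5) with a≤c, −a<b≤a
reduced forms (-3, -3, -4) vs (2, -1, 5) ⇒ inequivalent

no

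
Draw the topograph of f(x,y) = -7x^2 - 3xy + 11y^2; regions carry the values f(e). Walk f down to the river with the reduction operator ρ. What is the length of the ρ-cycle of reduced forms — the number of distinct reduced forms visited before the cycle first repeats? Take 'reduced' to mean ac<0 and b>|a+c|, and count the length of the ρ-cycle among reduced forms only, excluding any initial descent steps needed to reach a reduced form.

D = 317, ⌊√D⌋ = 17
descent: ρ → (11,3,-7)
descent: ρ → (-7,11,7)  [lands on river]
river: ρ → (7,17,-1)
river: ρ → (-1,17,7)
river: ρ → (7,11,-7)
river: ρ → (-7,17,1)
river: ρ → (1,17,-7)
ρ-cycle length = 6 (tail of 2 descent steps not counted)

6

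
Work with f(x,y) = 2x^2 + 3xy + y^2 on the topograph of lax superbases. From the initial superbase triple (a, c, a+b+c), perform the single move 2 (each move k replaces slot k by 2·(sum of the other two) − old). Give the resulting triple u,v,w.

start (2,1,6) = (f(1,0),f(0,1),f(1,1))
replace slot 2: 2·(2+6) − 1 = 15 → (2,15,6)

2,15,6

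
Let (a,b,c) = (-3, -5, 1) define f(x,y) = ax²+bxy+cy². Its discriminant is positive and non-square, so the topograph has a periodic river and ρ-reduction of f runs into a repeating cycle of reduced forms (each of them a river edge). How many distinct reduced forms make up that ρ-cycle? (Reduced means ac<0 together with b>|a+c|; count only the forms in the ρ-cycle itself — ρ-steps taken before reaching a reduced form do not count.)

D = 37, ⌊√D⌋ = 6
descent: ρ → (1,5,-3)  [lands on river]
river: ρ → (-3,1,3)
river: ρ → (3,5,-1)
river: ρ → (-1,5,3)
river: ρ → (3,1,-3)
river: ρ → (-3,5,1)
ρ-cycle length = 6 (tail of 1 descent step not counted)

6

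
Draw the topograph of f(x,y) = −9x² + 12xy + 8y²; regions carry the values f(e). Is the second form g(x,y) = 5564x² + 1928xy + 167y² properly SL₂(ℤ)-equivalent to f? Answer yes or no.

D₁ = 432, D₂ = 432
river cycle of f (length 8): (8, 20, -1), (-1, 20, 8), (8, 12, -9), (-9, 6, 11), (11, 16, -4), (-4, 16, 11), (11, 6, -9), (-9, 12, 8)
river cycle of g (length 8): (8, 20, -1), (-1, 20, 8), (8, 12, -9), (-9, 6, 11), (11, 16, -4), (-4, 16, 11), (11, 6, -9), (-9, 12, 8)
cycles coincide ⇒ equivalent

yes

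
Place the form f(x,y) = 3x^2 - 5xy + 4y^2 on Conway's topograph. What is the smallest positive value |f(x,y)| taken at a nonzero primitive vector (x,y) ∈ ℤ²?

translate: b→1 (≡-5 mod 6), so (3,-5,4)→(3,1,2)
flip: (3,1,2)→(2,-1,3)
reduced (well bottom): (2,-1,3) with a≤c, −a<b≤a
well minimum = a = 2

2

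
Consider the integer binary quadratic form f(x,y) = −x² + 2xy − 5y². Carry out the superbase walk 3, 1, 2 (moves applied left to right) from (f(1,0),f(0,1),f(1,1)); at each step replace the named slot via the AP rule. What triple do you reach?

start (-1,-5,-4) = (f(1,0),f(0,1),f(1,1))
replace slot 3: 2·((-1)+(-5)) − (-4) = -8 → (-1,-5,-8)
replace slot 1: 2·((-5)+(-8)) − (-1) = -25 → (-25,-5,-8)
replace slot 2: 2·((-25)+(-8)) − (-5) = -61 → (-25,-61,-8)

-25,-61,-8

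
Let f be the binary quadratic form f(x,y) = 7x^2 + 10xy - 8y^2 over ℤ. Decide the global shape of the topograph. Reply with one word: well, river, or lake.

D = b²−4ac = 10² − 4·7·(-8) = 324
D = 18² is a perfect square ⇒ form factors over ℤ ⇒ lakes

lake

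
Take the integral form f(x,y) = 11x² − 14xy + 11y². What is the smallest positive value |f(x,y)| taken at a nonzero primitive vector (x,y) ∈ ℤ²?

translate: b→8 (≡-14 mod 22), so (11,-14,11)→(11,8,8)
flip: (11,8,8)→(8,-8,11)
translate: b→8 (≡-8 mod 16), so (8,-8,11)→(8,8,11)
reduced (well bottom): (8,8,11) with a≤c, −a<b≤a
well minimum = a = 8

8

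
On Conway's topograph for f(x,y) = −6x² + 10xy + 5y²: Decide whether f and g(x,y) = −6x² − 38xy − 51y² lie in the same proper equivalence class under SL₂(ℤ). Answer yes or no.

D₁ = 220, D₂ = 220
river cycle of f (length 4): (5, 10, -6), (-6, 14, 1), (1, 14, -6), (-6, 10, 5)
river cycle of g (length 4): (-6, 10, 5), (5, 10, -6), (-6, 14, 1), (1, 14, -6)
cycles coincide ⇒ equivalent

yes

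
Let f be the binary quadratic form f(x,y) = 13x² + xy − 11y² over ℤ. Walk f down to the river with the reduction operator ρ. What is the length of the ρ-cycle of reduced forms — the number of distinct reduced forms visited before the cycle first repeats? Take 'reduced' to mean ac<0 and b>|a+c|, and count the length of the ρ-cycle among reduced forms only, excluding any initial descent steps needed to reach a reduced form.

D = 573, ⌊√D⌋ = 23
descent: ρ → (-11,21,3)  [lands on river]
river: ρ → (3,21,-11)
river: ρ → (-11,23,1)
river: ρ → (1,23,-11)
ρ-cycle length = 4 (tail of 1 descent step not counted)

4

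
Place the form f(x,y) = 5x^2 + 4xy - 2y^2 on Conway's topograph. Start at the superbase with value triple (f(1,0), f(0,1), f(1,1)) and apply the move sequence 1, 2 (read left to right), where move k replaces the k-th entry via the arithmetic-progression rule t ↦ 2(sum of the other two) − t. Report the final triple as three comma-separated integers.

start (5,-2,7) = (f(1,0),f(0,1),f(1,1))
replace slot 1: 2·((-2)+7) − 5 = 5 → (5,-2,7)
replace slot 2: 2·(5+7) − (-2) = 26 → (5,26,7)

5,26,7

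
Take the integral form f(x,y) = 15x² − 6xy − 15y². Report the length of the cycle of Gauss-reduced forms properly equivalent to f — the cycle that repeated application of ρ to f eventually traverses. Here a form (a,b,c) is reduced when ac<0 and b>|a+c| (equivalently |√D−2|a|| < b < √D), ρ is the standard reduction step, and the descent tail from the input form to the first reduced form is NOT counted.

D = 936, ⌊√D⌋ = 30
descent: ρ → (-15,6,15)  [lands on river]
river: ρ → (15,24,-6)
river: ρ → (-6,24,15)
river: ρ → (15,6,-15)
river: ρ → (-15,24,6)
river: ρ → (6,24,-15)
ρ-cycle length = 6 (tail of 1 descent step not counted)

6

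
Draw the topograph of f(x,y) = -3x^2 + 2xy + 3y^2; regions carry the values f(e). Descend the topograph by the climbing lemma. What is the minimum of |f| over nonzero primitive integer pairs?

river: ρ → (3,4,-2)
river: ρ → (-2,4,3)
river: ρ → (3,2,-3)
river: ρ → (-3,4,2)
river: ρ → (2,4,-3)
river: ρ → (-3,2,3)
closes: descent 0, river 6
min |a| on river = 2

2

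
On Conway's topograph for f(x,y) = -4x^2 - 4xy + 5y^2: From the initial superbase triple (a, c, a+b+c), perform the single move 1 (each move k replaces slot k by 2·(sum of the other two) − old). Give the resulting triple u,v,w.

start (-4,5,-3) = (f(1,0),f(0,1),f(1,1))
replace slot 1: 2·(5+(-3)) − (-4) = 8 → (8,5,-3)

8,5,-3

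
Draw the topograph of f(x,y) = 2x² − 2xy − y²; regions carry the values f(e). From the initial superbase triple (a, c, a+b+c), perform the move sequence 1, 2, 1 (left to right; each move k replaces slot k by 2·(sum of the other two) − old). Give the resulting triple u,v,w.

start (2,-1,-1) = (f(1,0),f(0,1),f(1,1))
replace slot 1: 2·((-1)+(-1)) − 2 = -6 → (-6,-1,-1)
replace slot 2: 2·((-6)+(-1)) − (-1) = -13 → (-6,-13,-1)
replace slot 1: 2·((-13)+(-1)) − (-6) = -22 → (-22,-13,-1)

-22,-13,-1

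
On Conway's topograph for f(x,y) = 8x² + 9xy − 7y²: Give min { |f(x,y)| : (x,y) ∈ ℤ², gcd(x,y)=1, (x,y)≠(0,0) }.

river: ρ → (-7,5,10)
river: ρ → (10,15,-2)
river: ρ → (-2,17,2)
river: ρ → (2,15,-10)
river: ρ → (-10,5,7)
river: ρ → (7,9,-8)
river: ρ → (-8,7,8)
river: ρ → (8,9,-7)
closes: descent 0, river 8
min |a| on river = 2

2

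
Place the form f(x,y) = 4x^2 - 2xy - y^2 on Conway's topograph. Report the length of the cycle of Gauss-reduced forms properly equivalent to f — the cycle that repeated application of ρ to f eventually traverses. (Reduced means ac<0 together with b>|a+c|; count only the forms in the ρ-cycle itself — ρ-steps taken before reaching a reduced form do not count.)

D = 20, ⌊√D⌋ = 4
descent: ρ → (-1,4,1)  [lands on river]
river: ρ → (1,4,-1)
ρ-cycle length = 2 (tail of 1 descent step not counted)

2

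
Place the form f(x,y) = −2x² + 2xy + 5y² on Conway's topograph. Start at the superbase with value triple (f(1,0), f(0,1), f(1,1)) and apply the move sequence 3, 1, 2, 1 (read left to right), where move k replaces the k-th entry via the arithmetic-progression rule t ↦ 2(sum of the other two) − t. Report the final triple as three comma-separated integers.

start (-2,5,5) = (f(1,0),f(0,1),f(1,1))
replace slot 3: 2·((-2)+5) − 5 = 1 → (-2,5,1)
replace slot 1: 2·(5+1) − (-2) = 14 → (14,5,1)
replace slot 2: 2·(14+1) − 5 = 25 → (14,25,1)
replace slot 1: 2·(25+1) − 14 = 38 → (38,25,1)

38,25,1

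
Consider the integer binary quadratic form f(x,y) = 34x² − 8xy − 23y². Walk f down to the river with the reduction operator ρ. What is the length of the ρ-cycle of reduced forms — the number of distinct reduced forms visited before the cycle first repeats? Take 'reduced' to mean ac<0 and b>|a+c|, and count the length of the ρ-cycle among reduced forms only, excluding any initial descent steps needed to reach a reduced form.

D = 3192, ⌊√D⌋ = 56
descent: ρ → (-23,54,3)  [lands on river]
river: ρ → (3,54,-23)
river: ρ → (-23,38,19)
river: ρ → (19,38,-23)
ρ-cycle length = 4 (tail of 1 descent step not counted)

4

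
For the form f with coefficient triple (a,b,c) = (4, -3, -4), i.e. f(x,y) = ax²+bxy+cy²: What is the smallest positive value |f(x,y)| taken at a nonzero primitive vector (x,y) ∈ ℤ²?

descent: ρ → (-4,3,4)  [lands on river]
river: ρ → (4,5,-3)
river: ρ → (-3,7,2)
river: ρ → (2,5,-6)
river: ρ → (-6,7,1)
river: ρ → (1,7,-6)
river: ρ → (-6,5,2)
river: ρ → (2,7,-3)
river: ρ → (-3,5,4)
river: ρ → (4,3,-4)
river: ρ → (-4,5,3)
river: ρ → (3,7,-2)
river: ρ → (-2,5,6)
river: ρ → (6,7,-1)
river: ρ → (-1,7,6)
river: ρ → (6,5,-2)
river: ρ → (-2,7,3)
river: ρ → (3,5,-4)
closes: descent 1, river 18
min |a| on river = 1

1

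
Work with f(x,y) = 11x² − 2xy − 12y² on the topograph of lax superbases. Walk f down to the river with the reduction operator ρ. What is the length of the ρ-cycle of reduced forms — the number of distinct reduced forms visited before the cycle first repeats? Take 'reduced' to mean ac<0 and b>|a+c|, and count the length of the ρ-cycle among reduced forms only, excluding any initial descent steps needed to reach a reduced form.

D = 532, ⌊√D⌋ = 23
descent: ρ → (-12,2,11)  [lands on river]
river: ρ → (11,20,-3)
river: ρ → (-3,22,4)
river: ρ → (4,18,-13)
river: ρ → (-13,8,9)
river: ρ → (9,10,-12)
river: ρ → (-12,14,7)
river: ρ → (7,14,-12)
river: ρ → (-12,10,9)
river: ρ → (9,8,-13)
river: ρ → (-13,18,4)
river: ρ → (4,22,-3)
river: ρ → (-3,20,11)
river: ρ → (11,2,-12)
river: ρ → (-12,22,1)
river: ρ → (1,22,-12)
ρ-cycle length = 16 (tail of 1 descent step not counted)

16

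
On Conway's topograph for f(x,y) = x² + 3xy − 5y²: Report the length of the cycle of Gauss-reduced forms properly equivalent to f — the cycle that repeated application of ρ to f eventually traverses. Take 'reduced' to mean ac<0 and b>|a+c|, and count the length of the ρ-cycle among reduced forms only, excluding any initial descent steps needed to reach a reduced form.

D = 29, ⌊√D⌋ = 5
descent: ρ → (-5,-3,1)
descent: ρ → (1,5,-1)  [lands on river]
river: ρ → (-1,5,1)
ρ-cycle length = 2 (tail of 2 descent steps not counted)

2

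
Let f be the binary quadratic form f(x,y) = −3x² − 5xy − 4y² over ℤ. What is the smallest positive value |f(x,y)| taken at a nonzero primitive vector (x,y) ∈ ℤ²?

translate: b→-1 (≡5 mod 6), so (3,5,4)→(3,-1,2)
flip: (3,-1,2)→(2,1,3)
reduced (well bottom): (2,1,3) with a≤c, −a<b≤a
well minimum |f| = |-2| = 2 (negative-definite)

2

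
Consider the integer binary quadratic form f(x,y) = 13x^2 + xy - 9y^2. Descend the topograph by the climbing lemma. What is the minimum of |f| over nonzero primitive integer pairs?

descent: ρ → (-9,17,5)  [lands on river]
river: ρ → (5,13,-15)
river: ρ → (-15,17,3)
river: ρ → (3,19,-9)
closes: descent 1, river 4
min |a| on river = 3

3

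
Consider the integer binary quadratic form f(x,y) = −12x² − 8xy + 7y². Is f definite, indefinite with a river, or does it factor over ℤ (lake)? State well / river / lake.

D = b²−4ac = (-8)² − 4·(-12)·7 = 400
D = 20² is a perfect square ⇒ form factors over ℤ ⇒ lakes

lake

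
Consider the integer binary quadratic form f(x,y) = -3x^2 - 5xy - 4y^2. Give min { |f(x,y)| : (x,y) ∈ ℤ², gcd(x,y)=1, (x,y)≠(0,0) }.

translate: b→-1 (≡5 mod 6), so (3,5,4)→(3,-1,2)
flip: (3,-1,2)→(2,1,3)
reduced (well bottom): (2,1,3) with a≤c, −a<b≤a
well minimum |f| = |-2| = 2 (negative-definite)

2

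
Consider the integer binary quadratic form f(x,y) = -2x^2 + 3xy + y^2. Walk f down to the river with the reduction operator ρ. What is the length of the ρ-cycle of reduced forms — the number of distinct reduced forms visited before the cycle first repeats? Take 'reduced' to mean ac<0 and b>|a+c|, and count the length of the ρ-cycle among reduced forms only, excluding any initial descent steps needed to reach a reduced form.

D = 17, ⌊√D⌋ = 4
river: ρ → (1,3,-2)
river: ρ → (-2,1,2)
river: ρ → (2,3,-1)
river: ρ → (-1,3,2)
river: ρ → (2,1,-2)
river: ρ → (-2,3,1)
ρ-cycle length = 6 (tail of 0 descent steps not counted)

6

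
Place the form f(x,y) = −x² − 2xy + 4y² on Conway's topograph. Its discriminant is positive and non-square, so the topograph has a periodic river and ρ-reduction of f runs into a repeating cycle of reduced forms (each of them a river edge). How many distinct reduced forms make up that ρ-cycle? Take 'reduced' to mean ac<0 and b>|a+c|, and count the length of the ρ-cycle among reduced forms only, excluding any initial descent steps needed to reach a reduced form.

D = 20, ⌊√D⌋ = 4
descent: ρ → (4,2,-1)
descent: ρ → (-1,4,1)  [lands on river]
river: ρ → (1,4,-1)
ρ-cycle length = 2 (tail of 2 descent steps not counted)

2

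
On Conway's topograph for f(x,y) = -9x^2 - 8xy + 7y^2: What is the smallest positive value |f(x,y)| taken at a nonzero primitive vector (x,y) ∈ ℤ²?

descent: ρ → (7,8,-9)  [lands on river]
river: ρ → (-9,10,6)
river: ρ → (6,14,-5)
river: ρ → (-5,16,3)
river: ρ → (3,14,-10)
river: ρ → (-10,6,7)
closes: descent 1, river 6
min |a| on river = 3

3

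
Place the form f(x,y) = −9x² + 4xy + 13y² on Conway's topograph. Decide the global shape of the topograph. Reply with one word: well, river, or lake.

D = b²−4ac = 4² − 4·(-9)·13 = 484
D = 22² is a perfect square ⇒ form factors over ℤ ⇒ lakes

lake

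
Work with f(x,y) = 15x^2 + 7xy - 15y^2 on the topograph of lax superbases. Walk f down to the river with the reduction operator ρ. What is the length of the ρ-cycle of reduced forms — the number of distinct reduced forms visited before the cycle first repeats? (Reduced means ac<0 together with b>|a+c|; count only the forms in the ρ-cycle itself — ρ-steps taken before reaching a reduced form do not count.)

D = 949, ⌊√D⌋ = 30
river: ρ → (-15,23,7)
river: ρ → (7,19,-21)
river: ρ → (-21,23,5)
river: ρ → (5,27,-11)
river: ρ → (-11,17,15)
river: ρ → (15,13,-13)
river: ρ → (-13,13,15)
river: ρ → (15,17,-11)
river: ρ → (-11,27,5)
river: ρ → (5,23,-21)
river: ρ → (-21,19,7)
river: ρ → (7,23,-15)
river: ρ → (-15,7,15)
river: ρ → (15,23,-7)
river: ρ → (-7,19,21)
river: ρ → (21,23,-5)
river: ρ → (-5,27,11)
river: ρ → (11,17,-15)
river: ρ → (-15,13,13)
river: ρ → (13,13,-15)
river: ρ → (-15,17,11)
river: ρ → (11,27,-5)
river: ρ → (-5,23,21)
river: ρ → (21,19,-7)
river: ρ → (-7,23,15)
river: ρ → (15,7,-15)
ρ-cycle length = 26 (tail of 0 descent steps not counted)

26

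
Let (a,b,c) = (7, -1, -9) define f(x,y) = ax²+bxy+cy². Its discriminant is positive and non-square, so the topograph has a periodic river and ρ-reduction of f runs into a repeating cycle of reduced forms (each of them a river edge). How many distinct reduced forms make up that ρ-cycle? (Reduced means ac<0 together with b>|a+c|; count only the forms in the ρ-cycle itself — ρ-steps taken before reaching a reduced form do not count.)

D = 253, ⌊√D⌋ = 15
descent: ρ → (-9,1,7)
descent: ρ → (7,13,-3)  [lands on river]
river: ρ → (-3,11,11)
river: ρ → (11,11,-3)
river: ρ → (-3,13,7)
river: ρ → (7,15,-1)
river: ρ → (-1,15,7)
ρ-cycle length = 6 (tail of 2 descent steps not counted)

6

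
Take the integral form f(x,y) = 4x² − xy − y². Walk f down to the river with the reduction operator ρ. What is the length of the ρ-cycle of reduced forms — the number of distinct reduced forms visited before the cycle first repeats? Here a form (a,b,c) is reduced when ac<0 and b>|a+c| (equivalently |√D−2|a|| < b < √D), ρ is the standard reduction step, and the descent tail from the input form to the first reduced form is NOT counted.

D = 17, ⌊√D⌋ = 4
descent: ρ → (-1,3,2)  [lands on river]
river: ρ → (2,1,-2)
river: ρ → (-2,3,1)
river: ρ → (1,3,-2)
river: ρ → (-2,1,2)
river: ρ → (2,3,-1)
ρ-cycle length = 6 (tail of 1 descent step not counted)

6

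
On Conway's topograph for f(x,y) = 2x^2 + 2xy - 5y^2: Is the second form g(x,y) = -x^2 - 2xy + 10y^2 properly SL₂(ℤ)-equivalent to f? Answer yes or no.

D₁ = 44, D₂ = 44
river cycle of f (length 2): (2, 6, -1), (-1, 6, 2)
river cycle of g (length 2): (-1, 6, 2), (2, 6, -1)
cycles coincide ⇒ equivalent

yes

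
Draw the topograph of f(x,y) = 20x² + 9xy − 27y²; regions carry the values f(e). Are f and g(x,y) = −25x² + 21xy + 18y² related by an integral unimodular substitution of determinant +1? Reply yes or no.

D₁ = 2241, D₂ = 2241
river cycle of f (length 14): (-27, 45, 2), (2, 47, -4), (-4, 41, 35), (35, 29, -10), (-10, 31, 32), (32, 33, -9), (-9, 39, 20), (20, 41, -7), (-7, 43, 14), (14, 41, -10), … (4 more)
river cycle of g (length 16): (18, 15, -28), (-28, 41, 5), (5, 39, -36), (-36, 33, 8), (8, 47, -1), (-1, 47, 8), (8, 33, -36), (-36, 39, 5), (5, 41, -28), (-28, 15, 18), … (6 more)
cycles differ ⇒ inequivalent

no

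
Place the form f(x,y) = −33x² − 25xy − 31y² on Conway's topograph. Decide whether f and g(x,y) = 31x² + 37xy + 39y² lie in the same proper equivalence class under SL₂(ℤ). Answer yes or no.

D₁ = -3467, D₂ = -3467
f is negative-definite; reduce −f:
−f: flip: (33,25,31)→(31,-25,33)
−f: reduced (well bottom): (31,-25,33) with a≤c, −a<b≤a
flip sign back: reduced form of f is (-31,25,-33)
g: translate: b→-25 (≡37 mod 62), so (31,37,39)→(31,-25,33)
g: reduced (well bottom): (31,-25,33) with a≤c, −a<b≤a
reduced forms (-31, 25, -33) vs (31, -25, 33) ⇒ inequivalent

no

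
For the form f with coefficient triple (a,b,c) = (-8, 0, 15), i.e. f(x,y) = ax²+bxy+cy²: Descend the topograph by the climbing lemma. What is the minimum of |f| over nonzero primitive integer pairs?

descent: ρ → (15,0,-8)
descent: ρ → (-8,16,7)  [lands on river]
river: ρ → (7,12,-12)
river: ρ → (-12,12,7)
river: ρ → (7,16,-8)
closes: descent 2, river 4
min |a| on river = 7

7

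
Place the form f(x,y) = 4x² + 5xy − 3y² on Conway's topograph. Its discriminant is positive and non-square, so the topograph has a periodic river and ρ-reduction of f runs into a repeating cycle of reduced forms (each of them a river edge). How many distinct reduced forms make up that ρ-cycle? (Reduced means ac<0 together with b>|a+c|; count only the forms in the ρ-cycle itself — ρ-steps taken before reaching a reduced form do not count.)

D = 73, ⌊√D⌋ = 8
river: ρ → (-3,7,2)
river: ρ → (2,5,-6)
river: ρ → (-6,7,1)
river: ρ → (1,7,-6)
river: ρ → (-6,5,2)
river: ρ → (2,7,-3)
river: ρ → (-3,5,4)
river: ρ → (4,3,-4)
river: ρ → (-4,5,3)
river: ρ → (3,7,-2)
river: ρ → (-2,5,6)
river: ρ → (6,7,-1)
river: ρ → (-1,7,6)
river: ρ → (6,5,-2)
river: ρ → (-2,7,3)
river: ρ → (3,5,-4)
river: ρ → (-4,3,4)
river: ρ → (4,5,-3)
ρ-cycle length = 18 (tail of 0 descent steps not counted)

18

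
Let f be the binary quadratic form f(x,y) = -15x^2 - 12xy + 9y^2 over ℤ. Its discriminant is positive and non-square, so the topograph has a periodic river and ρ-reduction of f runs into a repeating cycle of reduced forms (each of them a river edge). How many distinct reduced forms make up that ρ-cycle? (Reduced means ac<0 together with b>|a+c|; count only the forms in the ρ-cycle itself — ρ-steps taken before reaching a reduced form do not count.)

D = 684, ⌊√D⌋ = 26
descent: ρ → (9,12,-15)  [lands on river]
river: ρ → (-15,18,6)
river: ρ → (6,18,-15)
river: ρ → (-15,12,9)
river: ρ → (9,24,-3)
river: ρ → (-3,24,9)
ρ-cycle length = 6 (tail of 1 descent step not counted)

6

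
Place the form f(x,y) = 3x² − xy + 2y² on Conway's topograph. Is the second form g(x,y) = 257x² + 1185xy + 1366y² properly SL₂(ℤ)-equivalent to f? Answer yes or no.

D₁ = -23, D₂ = -23
f: flip: (3,-1,2)→(2,1,3)
f: reduced (well bottom): (2,1,3) with a≤c, −a<b≤a
g: translate: b→157 (≡1185 mod 514), so (257,1185,1366)→(257,157,24)
g: flip: (257,157,24)→(24,-157,257)
g: translate: b→-13 (≡-157 mod 48), so (24,-157,257)→(24,-13,2)
g: flip: (24,-13,2)→(2,13,24)
g: translate: b→1 (≡13 mod 4), so (2,13,24)→(2,1,3)
g: reduced (well bottom): (2,1,3) with a≤c, −a<b≤a
reduced forms (2, 1, 3) vs (2, 1, 3) ⇒ equivalent

yes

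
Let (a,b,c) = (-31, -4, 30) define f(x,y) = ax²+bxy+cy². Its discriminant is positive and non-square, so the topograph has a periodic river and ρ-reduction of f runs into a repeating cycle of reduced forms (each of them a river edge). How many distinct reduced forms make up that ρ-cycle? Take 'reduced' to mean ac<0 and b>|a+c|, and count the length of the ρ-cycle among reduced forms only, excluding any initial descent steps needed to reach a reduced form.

D = 3736, ⌊√D⌋ = 61
descent: ρ → (30,4,-31)  [lands on river]
river: ρ → (-31,58,3)
river: ρ → (3,56,-50)
river: ρ → (-50,44,9)
river: ρ → (9,46,-45)
river: ρ → (-45,44,10)
river: ρ → (10,56,-15)
river: ρ → (-15,34,43)
river: ρ → (43,52,-6)
river: ρ → (-6,56,25)
river: ρ → (25,44,-18)
river: ρ → (-18,28,41)
river: ρ → (41,54,-5)
river: ρ → (-5,56,30)
ρ-cycle length = 14 (tail of 1 descent step not counted)

14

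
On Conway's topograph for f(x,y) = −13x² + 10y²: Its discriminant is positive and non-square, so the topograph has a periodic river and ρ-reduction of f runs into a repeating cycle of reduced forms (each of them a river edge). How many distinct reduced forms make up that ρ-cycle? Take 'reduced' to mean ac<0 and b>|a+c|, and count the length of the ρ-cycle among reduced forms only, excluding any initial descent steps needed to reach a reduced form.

D = 520, ⌊√D⌋ = 22
descent: ρ → (10,20,-3)  [lands on river]
river: ρ → (-3,22,3)
river: ρ → (3,20,-10)
river: ρ → (-10,20,3)
river: ρ → (3,22,-3)
river: ρ → (-3,20,10)
ρ-cycle length = 6 (tail of 1 descent step not counted)

6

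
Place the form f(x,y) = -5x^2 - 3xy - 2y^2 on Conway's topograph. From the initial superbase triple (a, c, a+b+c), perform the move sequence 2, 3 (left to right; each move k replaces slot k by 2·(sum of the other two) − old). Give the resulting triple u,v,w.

start (-5,-2,-10) = (f(1,0),f(0,1),f(1,1))
replace slot 2: 2·((-5)+(-10)) − (-2) = -28 → (-5,-28,-10)
replace slot 3: 2·((-5)+(-28)) − (-10) = -56 → (-5,-28,-56)

-5,-28,-56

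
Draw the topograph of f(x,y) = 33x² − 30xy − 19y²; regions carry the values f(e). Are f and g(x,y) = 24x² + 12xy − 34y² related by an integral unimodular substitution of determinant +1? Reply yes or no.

D₁ = 3408, D₂ = 3408
river cycle of f (length 12): (-19, 30, 33), (33, 36, -16), (-16, 28, 41), (41, 54, -3), (-3, 54, 41), (41, 28, -16), (-16, 36, 33), (33, 30, -19), (-19, 46, 17), (17, 56, -4), … (2 more)
river cycle of g (length 12): (-34, 56, 2), (2, 56, -34), (-34, 12, 24), (24, 36, -22), (-22, 52, 8), (8, 44, -46), (-46, 48, 6), (6, 48, -46), (-46, 44, 8), (8, 52, -22), … (2 more)
cycles differ ⇒ inequivalent

no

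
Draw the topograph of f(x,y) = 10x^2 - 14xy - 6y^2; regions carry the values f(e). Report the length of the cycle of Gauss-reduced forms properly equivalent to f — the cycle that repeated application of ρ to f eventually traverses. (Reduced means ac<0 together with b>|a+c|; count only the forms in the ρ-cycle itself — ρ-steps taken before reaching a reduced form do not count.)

D = 436, ⌊√D⌋ = 20
descent: ρ → (-6,14,10)  [lands on river]
river: ρ → (10,6,-10)
river: ρ → (-10,14,6)
river: ρ → (6,10,-14)
river: ρ → (-14,18,2)
river: ρ → (2,18,-14)
river: ρ → (-14,10,6)
river: ρ → (6,14,-10)
river: ρ → (-10,6,10)
river: ρ → (10,14,-6)
river: ρ → (-6,10,14)
river: ρ → (14,18,-2)
river: ρ → (-2,18,14)
river: ρ → (14,10,-6)
ρ-cycle length = 14 (tail of 1 descent step not counted)

14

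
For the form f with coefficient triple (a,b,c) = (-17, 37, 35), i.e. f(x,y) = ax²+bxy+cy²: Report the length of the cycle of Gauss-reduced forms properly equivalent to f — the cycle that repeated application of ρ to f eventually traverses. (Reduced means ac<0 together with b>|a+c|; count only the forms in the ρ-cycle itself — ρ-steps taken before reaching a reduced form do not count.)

D = 3749, ⌊√D⌋ = 61
river: ρ → (35,33,-19)
river: ρ → (-19,43,25)
river: ρ → (25,57,-5)
river: ρ → (-5,53,47)
river: ρ → (47,41,-11)
river: ρ → (-11,47,35)
river: ρ → (35,23,-23)
river: ρ → (-23,23,35)
river: ρ → (35,47,-11)
river: ρ → (-11,41,47)
river: ρ → (47,53,-5)
river: ρ → (-5,57,25)
river: ρ → (25,43,-19)
river: ρ → (-19,33,35)
river: ρ → (35,37,-17)
river: ρ → (-17,31,41)
river: ρ → (41,51,-7)
river: ρ → (-7,61,1)
river: ρ → (1,61,-7)
river: ρ → (-7,51,41)
river: ρ → (41,31,-17)
river: ρ → (-17,37,35)
ρ-cycle length = 22 (tail of 0 descent steps not counted)

22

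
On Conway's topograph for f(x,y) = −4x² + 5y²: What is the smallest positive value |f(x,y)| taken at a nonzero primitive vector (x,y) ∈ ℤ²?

descent: ρ → (5,0,-4)
descent: ρ → (-4,8,1)  [lands on river]
river: ρ → (1,8,-4)
closes: descent 2, river 2
min |a| on river = 1

1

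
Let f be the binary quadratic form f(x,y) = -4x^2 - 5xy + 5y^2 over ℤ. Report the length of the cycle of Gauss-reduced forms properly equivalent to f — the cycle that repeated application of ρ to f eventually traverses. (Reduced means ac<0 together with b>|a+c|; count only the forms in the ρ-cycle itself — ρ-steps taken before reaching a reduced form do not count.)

D = 105, ⌊√D⌋ = 10
descent: ρ → (5,5,-4)  [lands on river]
river: ρ → (-4,3,6)
river: ρ → (6,9,-1)
river: ρ → (-1,9,6)
river: ρ → (6,3,-4)
river: ρ → (-4,5,5)
ρ-cycle length = 6 (tail of 1 descent step not counted)

6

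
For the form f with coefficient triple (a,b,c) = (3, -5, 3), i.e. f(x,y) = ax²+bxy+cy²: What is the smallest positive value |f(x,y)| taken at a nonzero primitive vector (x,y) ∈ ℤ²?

translate: b→1 (≡-5 mod 6), so (3,-5,3)→(3,1,1)
flip: (3,1,1)→(1,-1,3)
translate: b→1 (≡-1 mod 2), so (1,-1,3)→(1,1,3)
reduced (well bottom): (1,1,3) with a≤c, −a<b≤a
well minimum = a = 1

1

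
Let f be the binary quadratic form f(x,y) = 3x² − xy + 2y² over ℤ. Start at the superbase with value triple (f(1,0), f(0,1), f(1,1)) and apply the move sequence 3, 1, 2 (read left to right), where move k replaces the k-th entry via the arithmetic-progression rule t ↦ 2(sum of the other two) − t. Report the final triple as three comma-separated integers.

start (3,2,4) = (f(1,0),f(0,1),f(1,1))
replace slot 3: 2·(3+2) − 4 = 6 → (3,2,6)
replace slot 1: 2·(2+6) − 3 = 13 → (13,2,6)
replace slot 2: 2·(13+6) − 2 = 36 → (13,36,6)

13,36,6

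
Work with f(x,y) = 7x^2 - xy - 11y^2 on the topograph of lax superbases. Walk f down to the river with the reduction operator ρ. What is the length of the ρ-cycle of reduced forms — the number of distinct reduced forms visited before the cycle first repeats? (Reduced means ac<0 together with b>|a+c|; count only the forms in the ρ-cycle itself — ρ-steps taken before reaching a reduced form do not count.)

D = 309, ⌊√D⌋ = 17
descent: ρ → (-11,1,7)
descent: ρ → (7,13,-5)  [lands on river]
river: ρ → (-5,17,1)
river: ρ → (1,17,-5)
river: ρ → (-5,13,7)
river: ρ → (7,15,-3)
river: ρ → (-3,15,7)
ρ-cycle length = 6 (tail of 2 descent steps not counted)

6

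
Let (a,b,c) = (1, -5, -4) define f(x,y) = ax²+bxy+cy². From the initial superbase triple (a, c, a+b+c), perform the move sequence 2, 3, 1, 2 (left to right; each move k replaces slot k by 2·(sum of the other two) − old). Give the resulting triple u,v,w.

start (1,-4,-8) = (f(1,0),f(0,1),f(1,1))
replace slot 2: 2·(1+(-8)) − (-4) = -10 → (1,-10,-8)
replace slot 3: 2·(1+(-10)) − (-8) = -10 → (1,-10,-10)
replace slot 1: 2·((-10)+(-10)) − 1 = -41 → (-41,-10,-10)
replace slot 2: 2·((-41)+(-10)) − (-10) = -92 → (-41,-92,-10)

-41,-92,-10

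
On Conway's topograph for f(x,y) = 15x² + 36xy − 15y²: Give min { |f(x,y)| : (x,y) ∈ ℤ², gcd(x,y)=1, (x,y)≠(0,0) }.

river: ρ → (-15,24,27)
river: ρ → (27,30,-12)
river: ρ → (-12,42,9)
river: ρ → (9,30,-36)
river: ρ → (-36,42,3)
river: ρ → (3,42,-36)
river: ρ → (-36,30,9)
river: ρ → (9,42,-12)
river: ρ → (-12,30,27)
river: ρ → (27,24,-15)
river: ρ → (-15,36,15)
river: ρ → (15,24,-27)
river: ρ → (-27,30,12)
river: ρ → (12,42,-9)
river: ρ → (-9,30,36)
river: ρ → (36,42,-3)
river: ρ → (-3,42,36)
river: ρ → (36,30,-9)
river: ρ → (-9,42,12)
river: ρ → (12,30,-27)
river: ρ → (-27,24,15)
river: ρ → (15,36,-15)
closes: descent 0, river 22
min |a| on river = 3

3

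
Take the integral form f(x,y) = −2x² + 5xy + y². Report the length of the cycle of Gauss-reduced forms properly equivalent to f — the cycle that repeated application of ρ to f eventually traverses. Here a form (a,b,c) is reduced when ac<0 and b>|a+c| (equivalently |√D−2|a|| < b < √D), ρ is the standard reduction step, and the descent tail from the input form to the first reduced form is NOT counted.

D = 33, ⌊√D⌋ = 5
river: ρ → (1,5,-2)
river: ρ → (-2,3,3)
river: ρ → (3,3,-2)
river: ρ → (-2,5,1)
ρ-cycle length = 4 (tail of 0 descent steps not counted)

4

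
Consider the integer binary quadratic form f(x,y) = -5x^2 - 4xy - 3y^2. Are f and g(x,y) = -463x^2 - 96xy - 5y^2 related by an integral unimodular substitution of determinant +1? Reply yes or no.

D₁ = -44, D₂ = -44
f is negative-definite; reduce −f:
−f: flip: (5,4,3)→(3,-4,5)
−f: translate: b→2 (≡-4 mod 6), so (3,-4,5)→(3,2,4)
−f: reduced (well bottom): (3,2,4) with a≤c, −a<b≤a
flip sign back: reduced form of f is (-3,-2,-4)
g is negative-definite; reduce −g:
−g: flip: (463,96,5)→(5,-96,463)
−g: translate: b→4 (≡-96 mod 10), so (5,-96,463)→(5,4,3)
−g: flip: (5,4,3)→(3,-4,5)
−g: translate: b→2 (≡-4 mod 6), so (3,-4,5)→(3,2,4)
−g: reduced (well bottom): (3,2,4) with a≤c, −a<b≤a
flip sign back: reduced form of g is (-3,-2,-4)
reduced forms (-3, -2, -4) vs (-3, -2, -4) ⇒ equivalent

yes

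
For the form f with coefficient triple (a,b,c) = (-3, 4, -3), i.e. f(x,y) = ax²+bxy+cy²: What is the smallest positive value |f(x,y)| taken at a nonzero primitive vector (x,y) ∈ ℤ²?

translate: b→2 (≡-4 mod 6), so (3,-4,3)→(3,2,2)
flip: (3,2,2)→(2,-2,3)
translate: b→2 (≡-2 mod 4), so (2,-2,3)→(2,2,3)
reduced (well bottom): (2,2,3) with a≤c, −a<b≤a
well minimum |f| = |-2| = 2 (negative-definite)

2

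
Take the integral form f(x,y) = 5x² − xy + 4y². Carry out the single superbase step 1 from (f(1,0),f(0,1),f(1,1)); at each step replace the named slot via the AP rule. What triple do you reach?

start (5,4,8) = (f(1,0),f(0,1),f(1,1))
replace slot 1: 2·(4+8) − 5 = 19 → (19,4,8)

19,4,8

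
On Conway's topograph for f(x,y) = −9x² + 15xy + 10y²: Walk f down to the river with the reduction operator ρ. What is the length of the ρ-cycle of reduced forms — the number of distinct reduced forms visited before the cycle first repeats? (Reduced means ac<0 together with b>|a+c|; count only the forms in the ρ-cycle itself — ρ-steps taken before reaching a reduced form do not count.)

D = 585, ⌊√D⌋ = 24
river: ρ → (10,5,-14)
river: ρ → (-14,23,1)
river: ρ → (1,23,-14)
river: ρ → (-14,5,10)
river: ρ → (10,15,-9)
river: ρ → (-9,21,4)
river: ρ → (4,19,-14)
river: ρ → (-14,9,9)
river: ρ → (9,9,-14)
river: ρ → (-14,19,4)
river: ρ → (4,21,-9)
river: ρ → (-9,15,10)
ρ-cycle length = 12 (tail of 0 descent steps not counted)

12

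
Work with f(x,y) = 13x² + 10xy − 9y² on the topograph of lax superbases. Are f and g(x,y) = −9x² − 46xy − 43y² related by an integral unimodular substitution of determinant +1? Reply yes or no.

D₁ = 568, D₂ = 568
river cycle of f (length 6): (-9, 8, 14), (14, 20, -3), (-3, 22, 7), (7, 20, -6), (-6, 16, 13), (13, 10, -9)
river cycle of g (length 6): (-6, 16, 13), (13, 10, -9), (-9, 8, 14), (14, 20, -3), (-3, 22, 7), (7, 20, -6)
cycles coincide ⇒ equivalent

yes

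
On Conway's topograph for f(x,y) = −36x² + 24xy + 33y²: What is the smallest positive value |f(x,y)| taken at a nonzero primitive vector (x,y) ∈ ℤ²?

river: ρ → (33,42,-27)
river: ρ → (-27,66,9)
river: ρ → (9,60,-48)
river: ρ → (-48,36,21)
river: ρ → (21,48,-36)
river: ρ → (-36,24,33)
closes: descent 0, river 6
min |a| on river = 9

9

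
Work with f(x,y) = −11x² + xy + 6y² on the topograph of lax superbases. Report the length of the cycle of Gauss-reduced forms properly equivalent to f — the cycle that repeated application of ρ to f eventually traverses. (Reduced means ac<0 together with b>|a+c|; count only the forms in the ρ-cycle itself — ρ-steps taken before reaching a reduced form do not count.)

D = 265, ⌊√D⌋ = 16
descent: ρ → (6,11,-6)  [lands on river]
river: ρ → (-6,13,4)
river: ρ → (4,11,-9)
river: ρ → (-9,7,6)
river: ρ → (6,5,-10)
river: ρ → (-10,15,1)
river: ρ → (1,15,-10)
river: ρ → (-10,5,6)
river: ρ → (6,7,-9)
river: ρ → (-9,11,4)
river: ρ → (4,13,-6)
river: ρ → (-6,11,6)
river: ρ → (6,13,-4)
river: ρ → (-4,11,9)
river: ρ → (9,7,-6)
river: ρ → (-6,5,10)
river: ρ → (10,15,-1)
river: ρ → (-1,15,10)
river: ρ → (10,5,-6)
river: ρ → (-6,7,9)
river: ρ → (9,11,-4)
river: ρ → (-4,13,6)
ρ-cycle length = 22 (tail of 1 descent step not counted)

22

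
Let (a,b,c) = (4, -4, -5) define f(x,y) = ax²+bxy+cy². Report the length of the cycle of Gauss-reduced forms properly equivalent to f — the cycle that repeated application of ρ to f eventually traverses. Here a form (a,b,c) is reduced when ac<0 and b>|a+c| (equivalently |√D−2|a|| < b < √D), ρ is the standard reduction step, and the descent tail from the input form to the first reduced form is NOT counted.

D = 96, ⌊√D⌋ = 9
descent: ρ → (-5,4,4)  [lands on river]
river: ρ → (4,4,-5)
river: ρ → (-5,6,3)
river: ρ → (3,6,-5)
ρ-cycle length = 4 (tail of 1 descent step not counted)

4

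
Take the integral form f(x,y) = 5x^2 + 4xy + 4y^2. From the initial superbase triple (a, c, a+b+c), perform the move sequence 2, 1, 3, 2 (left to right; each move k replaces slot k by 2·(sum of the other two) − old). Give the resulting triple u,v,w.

start (5,4,13) = (f(1,0),f(0,1),f(1,1))
replace slot 2: 2·(5+13) − 4 = 32 → (5,32,13)
replace slot 1: 2·(32+13) − 5 = 85 → (85,32,13)
replace slot 3: 2·(85+32) − 13 = 221 → (85,32,221)
replace slot 2: 2·(85+221) − 32 = 580 → (85,580,221)

85,580,221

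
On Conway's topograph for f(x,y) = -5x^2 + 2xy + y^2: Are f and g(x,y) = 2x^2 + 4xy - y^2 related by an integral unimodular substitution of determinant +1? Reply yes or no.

D₁ = 24, D₂ = 24
river cycle of f (length 2): (1, 4, -2), (-2, 4, 1)
river cycle of g (length 2): (-1, 4, 2), (2, 4, -1)
cycles differ ⇒ inequivalent

no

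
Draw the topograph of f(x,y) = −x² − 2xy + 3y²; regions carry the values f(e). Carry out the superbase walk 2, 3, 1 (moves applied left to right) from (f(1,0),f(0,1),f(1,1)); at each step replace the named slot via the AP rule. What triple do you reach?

start (-1,3,0) = (f(1,0),f(0,1),f(1,1))
replace slot 2: 2·((-1)+0) − 3 = -5 → (-1,-5,0)
replace slot 3: 2·((-1)+(-5)) − 0 = -12 → (-1,-5,-12)
replace slot 1: 2·((-5)+(-12)) − (-1) = -33 → (-33,-5,-12)

-33,-5,-12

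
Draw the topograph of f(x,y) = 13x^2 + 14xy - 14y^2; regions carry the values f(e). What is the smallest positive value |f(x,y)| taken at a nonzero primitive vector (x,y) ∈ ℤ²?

river: ρ → (-14,14,13)
river: ρ → (13,12,-15)
river: ρ → (-15,18,10)
river: ρ → (10,22,-11)
river: ρ → (-11,22,10)
river: ρ → (10,18,-15)
river: ρ → (-15,12,13)
river: ρ → (13,14,-14)
closes: descent 0, river 8
min |a| on river = 10

10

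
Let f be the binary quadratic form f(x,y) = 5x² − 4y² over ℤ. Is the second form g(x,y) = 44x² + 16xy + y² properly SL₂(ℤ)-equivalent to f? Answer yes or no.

D₁ = 80, D₂ = 80
river cycle of f (length 2): (-4, 8, 1), (1, 8, -4)
river cycle of g (length 2): (1, 8, -4), (-4, 8, 1)
cycles coincide ⇒ equivalent

yes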